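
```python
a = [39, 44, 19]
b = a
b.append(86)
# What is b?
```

After line 1: a = [39, 44, 19]
After line 2 (b = a is an alias, same object): a = [39, 44, 19], b = [39, 44, 19]
After line 3 (b.append mutates the shared list): a = [39, 44, 19, 86], b = [39, 44, 19, 86]

[39, 44, 19, 86]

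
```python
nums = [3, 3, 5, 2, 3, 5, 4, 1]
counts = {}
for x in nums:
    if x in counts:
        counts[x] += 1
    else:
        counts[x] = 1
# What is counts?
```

Initial: counts = {}, nums = [3, 3, 5, 2, 3, 5, 4, 1]
See 3: counts = {3: 1}
See 3: counts = {3: 2}
See 5: counts = {3: 2, 5: 1}
See 2: counts = {3: 2, 5: 1, 2: 1}
See 3: counts = {3: 3, 5: 1, 2: 1}
See 5: counts = {3: 3, 5: 2, 2: 1}
See 4: counts = {3: 3, 5: 2, 2: 1, 4: 1}
See 1: counts = {3: 3, 5: 2, 2: 1, 4: 1, 1: 1}

{3: 3, 5: 2, 2: 1, 4: 1, 1: 1}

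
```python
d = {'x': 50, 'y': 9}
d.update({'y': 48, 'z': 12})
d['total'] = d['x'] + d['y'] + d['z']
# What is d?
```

After line 1: d = {'x': 50, 'y': 9}
After line 2 (y overwritten, z added): d = {'x': 50, 'y': 48, 'z': 12}
After line 3 (total = 50 + 48 + 12 = 110): d = {'x': 50, 'y': 48, 'z': 12, 'total': 110}

{'x': 50, 'y': 48, 'z': 12, 'total': 110}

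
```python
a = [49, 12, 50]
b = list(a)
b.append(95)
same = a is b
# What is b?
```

After line 1: a = [49, 12, 50]
After line 2 (b = list(a) is a shallow copy, new object): a = [49, 12, 50], b = [49, 12, 50]
After line 3 (append only mutates b): a = [49, 12, 50], b = [49, 12, 50, 95]
After line 4 (same = a is b; different objects -> False): same = False

[49, 12, 50, 95]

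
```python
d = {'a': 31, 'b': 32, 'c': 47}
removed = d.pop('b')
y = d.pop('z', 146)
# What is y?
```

After line 1: d = {'a': 31, 'b': 32, 'c': 47}
After line 2 (pop 'b' returns 32): d = {'a': 31, 'c': 47}, removed = 32
After line 3 (pop 'z' missing, returns default 146): d = {'a': 31, 'c': 47}, y = 146

146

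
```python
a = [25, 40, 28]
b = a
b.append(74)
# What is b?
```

After line 1: a = [25, 40, 28]
After line 2 (b = a is an alias, same object): a = [25, 40, 28], b = [25, 40, 28]
After line 3 (b.append mutates the shared list): a = [25, 40, 28, 74], b = [25, 40, 28, 74]

[25, 40, 28, 74]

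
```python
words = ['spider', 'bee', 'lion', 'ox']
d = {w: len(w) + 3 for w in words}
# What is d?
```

{'spider': 9, 'bee': 6, 'lion': 7, 'ox': 5}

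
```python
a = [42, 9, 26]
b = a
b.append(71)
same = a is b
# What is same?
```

After line 1: a = [42, 9, 26]
After line 2 (b = a is an alias, same object): a = [42, 9, 26], b = [42, 9, 26]
After line 3 (b.append mutates the shared list): a = [42, 9, 26, 71], b = [42, 9, 26, 71]
After line 4 (same = a is b; same object -> True): same = True

True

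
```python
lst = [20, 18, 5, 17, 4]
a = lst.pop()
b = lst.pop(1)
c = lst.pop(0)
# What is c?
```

After line 1: lst = [20, 18, 5, 17, 4]
After line 2 (pop() -> a = 4): lst = [20, 18, 5, 17]
After line 3 (pop(1) -> b = 18): lst = [20, 5, 17]
After line 4 (pop(0) -> c = 20): lst = [5, 17]

20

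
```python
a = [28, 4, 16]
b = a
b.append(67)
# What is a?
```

After line 1: a = [28, 4, 16]
After line 2 (b = a is an alias, same object): a = [28, 4, 16], b = [28, 4, 16]
After line 3 (b.append mutates the shared list): a = [28, 4, 16, 67], b = [28, 4, 16, 67]

[28, 4, 16, 67]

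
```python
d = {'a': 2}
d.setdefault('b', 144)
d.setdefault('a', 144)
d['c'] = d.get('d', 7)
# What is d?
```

After line 1: d = {'a': 2}
After line 2 (setdefault adds 'b'=144): d = {'a': 2, 'b': 144}
After line 3 (setdefault 'a' no-op, already exists): d = {'a': 2, 'b': 144}
After line 4 (get('d', 7) returns default since 'd' not in d): d = {'a': 2, 'b': 144, 'c': 7}

{'a': 2, 'b': 144, 'c': 7}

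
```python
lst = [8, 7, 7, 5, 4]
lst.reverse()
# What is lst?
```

[4, 5, 7, 7, 8]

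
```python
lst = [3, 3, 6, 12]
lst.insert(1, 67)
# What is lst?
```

[3, 67, 3, 6, 12]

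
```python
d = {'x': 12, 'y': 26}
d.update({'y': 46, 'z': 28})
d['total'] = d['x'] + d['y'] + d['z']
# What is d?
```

After line 1: d = {'x': 12, 'y': 26}
After line 2 (y overwritten, z added): d = {'x': 12, 'y': 46, 'z': 28}
After line 3 (total = 12 + 46 + 28 = 86): d = {'x': 12, 'y': 46, 'z': 28, 'total': 86}

{'x': 12, 'y': 46, 'z': 28, 'total': 86}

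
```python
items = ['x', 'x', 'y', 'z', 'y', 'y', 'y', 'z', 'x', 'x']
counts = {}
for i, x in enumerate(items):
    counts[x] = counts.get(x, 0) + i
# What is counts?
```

Initial: counts = {}, items = ['x', 'x', 'y', 'z', 'y', 'y', 'y', 'z', 'x', 'x']
i=0, x='x': counts = {'x': 0}
i=1, x='x': counts = {'x': 1}
i=2, x='y': counts = {'x': 1, 'y': 2}
i=3, x='z': counts = {'x': 1, 'y': 2, 'z': 3}
i=4, x='y': counts = {'x': 1, 'y': 6, 'z': 3}
i=5, x='y': counts = {'x': 1, 'y': 11, 'z': 3}
i=6, x='y': counts = {'x': 1, 'y': 17, 'z': 3}
i=7, x='z': counts = {'x': 1, 'y': 17, 'z': 10}
i=8, x='x': counts = {'x': 9, 'y': 17, 'z': 10}
i=9, x='x': counts = {'x': 18, 'y': 17, 'z': 10}

{'x': 18, 'y': 17, 'z': 10}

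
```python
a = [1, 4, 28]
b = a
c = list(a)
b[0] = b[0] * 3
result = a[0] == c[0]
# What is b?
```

After line 1: a = [1, 4, 28]
After line 2 (b = a, alias): a = [1, 4, 28], b = [1, 4, 28]
After line 3 (c = list(a) is a copy, new object): c = [1, 4, 28]
After line 4 (b[0] = 1 * 3 = 3; mutates shared a/b): a = b = [3, 4, 28], c = [1, 4, 28]
After line 5 (a[0] = 3, c[0] = 1; result = False)

[3, 4, 28]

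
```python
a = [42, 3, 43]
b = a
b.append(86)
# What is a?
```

After line 1: a = [42, 3, 43]
After line 2 (b = a is an alias, same object): a = [42, 3, 43], b = [42, 3, 43]
After line 3 (b.append mutates the shared list): a = [42, 3, 43, 86], b = [42, 3, 43, 86]

[42, 3, 43, 86]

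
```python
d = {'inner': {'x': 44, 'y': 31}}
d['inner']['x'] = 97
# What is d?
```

After line 1: d = {'inner': {'x': 44, 'y': 31}}
After line 2 (inner x overwritten): d = {'inner': {'x': 97, 'y': 31}}

{'inner': {'x': 97, 'y': 31}}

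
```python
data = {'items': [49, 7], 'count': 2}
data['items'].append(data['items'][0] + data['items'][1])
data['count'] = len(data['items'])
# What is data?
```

After line 1: data = {'items': [49, 7], 'count': 2}
After line 2 (append 49 + 7 = 56): data = {'items': [49, 7, 56], 'count': 2}
After line 3 (count = len(items) = 3): data = {'items': [49, 7, 56], 'count': 3}

{'items': [49, 7, 56], 'count': 3}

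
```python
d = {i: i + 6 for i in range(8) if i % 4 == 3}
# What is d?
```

{3: 9, 7: 13}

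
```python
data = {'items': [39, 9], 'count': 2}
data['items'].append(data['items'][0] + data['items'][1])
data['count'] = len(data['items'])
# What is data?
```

After line 1: data = {'items': [39, 9], 'count': 2}
After line 2 (append 39 + 9 = 48): data = {'items': [39, 9, 48], 'count': 2}
After line 3 (count = len(items) = 3): data = {'items': [39, 9, 48], 'count': 3}

{'items': [39, 9, 48], 'count': 3}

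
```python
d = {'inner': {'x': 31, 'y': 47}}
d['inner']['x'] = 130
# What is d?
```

After line 1: d = {'inner': {'x': 31, 'y': 47}}
After line 2 (inner x overwritten): d = {'inner': {'x': 130, 'y': 47}}

{'inner': {'x': 130, 'y': 47}}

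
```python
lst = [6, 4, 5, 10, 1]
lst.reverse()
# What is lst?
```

[1, 10, 5, 4, 6]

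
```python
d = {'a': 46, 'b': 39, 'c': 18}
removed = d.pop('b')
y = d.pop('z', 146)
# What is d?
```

After line 1: d = {'a': 46, 'b': 39, 'c': 18}
After line 2 (pop 'b' returns 39): d = {'a': 46, 'c': 18}, removed = 39
After line 3 (pop 'z' missing, returns default 146): d = {'a': 46, 'c': 18}, y = 146

{'a': 46, 'c': 18}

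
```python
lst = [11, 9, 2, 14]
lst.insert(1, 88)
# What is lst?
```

[11, 88, 9, 2, 14]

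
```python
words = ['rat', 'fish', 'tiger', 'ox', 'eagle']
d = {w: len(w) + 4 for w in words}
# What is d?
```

{'rat': 7, 'fish': 8, 'tiger': 9, 'ox': 6, 'eagle': 9}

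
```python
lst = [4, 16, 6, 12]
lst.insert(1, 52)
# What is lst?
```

[4, 52, 16, 6, 12]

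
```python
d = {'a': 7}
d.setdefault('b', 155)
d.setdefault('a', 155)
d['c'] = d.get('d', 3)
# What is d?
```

After line 1: d = {'a': 7}
After line 2 (setdefault adds 'b'=155): d = {'a': 7, 'b': 155}
After line 3 (setdefault 'a' no-op, already exists): d = {'a': 7, 'b': 155}
After line 4 (get('d', 3) returns default since 'd' not in d): d = {'a': 7, 'b': 155, 'c': 3}

{'a': 7, 'b': 155, 'c': 3}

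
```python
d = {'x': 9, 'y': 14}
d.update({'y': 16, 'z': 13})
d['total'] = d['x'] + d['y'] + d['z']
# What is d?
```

After line 1: d = {'x': 9, 'y': 14}
After line 2 (y overwritten, z added): d = {'x': 9, 'y': 16, 'z': 13}
After line 3 (total = 9 + 16 + 13 = 38): d = {'x': 9, 'y': 16, 'z': 13, 'total': 38}

{'x': 9, 'y': 16, 'z': 13, 'total': 38}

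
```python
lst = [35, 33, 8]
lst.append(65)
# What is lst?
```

[35, 33, 8, 65]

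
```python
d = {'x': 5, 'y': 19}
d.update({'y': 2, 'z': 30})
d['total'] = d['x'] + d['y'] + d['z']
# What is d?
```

After line 1: d = {'x': 5, 'y': 19}
After line 2 (y overwritten, z added): d = {'x': 5, 'y': 2, 'z': 30}
After line 3 (total = 5 + 2 + 30 = 37): d = {'x': 5, 'y': 2, 'z': 30, 'total': 37}

{'x': 5, 'y': 2, 'z': 30, 'total': 37}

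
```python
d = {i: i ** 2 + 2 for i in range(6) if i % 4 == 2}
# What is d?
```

{2: 6}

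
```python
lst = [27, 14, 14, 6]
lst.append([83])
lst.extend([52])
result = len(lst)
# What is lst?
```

After line 1: lst = [27, 14, 14, 6]
After line 2 (append adds [83] as single element): lst = [27, 14, 14, 6, [83]]
After line 3 (extend unpacks [52], adds 52): lst = [27, 14, 14, 6, [83], 52]
After line 4: result = len(lst) = 6

[27, 14, 14, 6, [83], 52]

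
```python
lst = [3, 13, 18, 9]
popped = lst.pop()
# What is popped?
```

9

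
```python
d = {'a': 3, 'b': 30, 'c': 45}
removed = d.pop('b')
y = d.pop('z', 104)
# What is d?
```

After line 1: d = {'a': 3, 'b': 30, 'c': 45}
After line 2 (pop 'b' returns 30): d = {'a': 3, 'c': 45}, removed = 30
After line 3 (pop 'z' missing, returns default 104): d = {'a': 3, 'c': 45}, y = 104

{'a': 3, 'c': 45}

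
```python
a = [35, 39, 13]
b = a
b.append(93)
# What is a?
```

After line 1: a = [35, 39, 13]
After line 2 (b = a is an alias, same object): a = [35, 39, 13], b = [35, 39, 13]
After line 3 (b.append mutates the shared list): a = [35, 39, 13, 93], b = [35, 39, 13, 93]

[35, 39, 13, 93]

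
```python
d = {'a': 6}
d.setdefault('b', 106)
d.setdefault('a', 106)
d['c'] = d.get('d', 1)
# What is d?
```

After line 1: d = {'a': 6}
After line 2 (setdefault adds 'b'=106): d = {'a': 6, 'b': 106}
After line 3 (setdefault 'a' no-op, already exists): d = {'a': 6, 'b': 106}
After line 4 (get('d', 1) returns default since 'd' not in d): d = {'a': 6, 'b': 106, 'c': 1}

{'a': 6, 'b': 106, 'c': 1}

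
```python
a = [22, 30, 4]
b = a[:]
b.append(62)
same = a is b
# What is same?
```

After line 1: a = [22, 30, 4]
After line 2 (b = a[:] is a shallow copy, new object): a = [22, 30, 4], b = [22, 30, 4]
After line 3 (append only mutates b): a = [22, 30, 4], b = [22, 30, 4, 62]
After line 4 (same = a is b; different objects -> False): same = False

False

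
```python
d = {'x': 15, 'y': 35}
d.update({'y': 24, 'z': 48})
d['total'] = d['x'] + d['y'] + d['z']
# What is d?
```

After line 1: d = {'x': 15, 'y': 35}
After line 2 (y overwritten, z added): d = {'x': 15, 'y': 24, 'z': 48}
After line 3 (total = 15 + 24 + 48 = 87): d = {'x': 15, 'y': 24, 'z': 48, 'total': 87}

{'x': 15, 'y': 24, 'z': 48, 'total': 87}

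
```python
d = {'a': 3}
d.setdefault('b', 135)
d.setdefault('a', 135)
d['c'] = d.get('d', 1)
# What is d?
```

After line 1: d = {'a': 3}
After line 2 (setdefault adds 'b'=135): d = {'a': 3, 'b': 135}
After line 3 (setdefault 'a' no-op, already exists): d = {'a': 3, 'b': 135}
After line 4 (get('d', 1) returns default since 'd' not in d): d = {'a': 3, 'b': 135, 'c': 1}

{'a': 3, 'b': 135, 'c': 1}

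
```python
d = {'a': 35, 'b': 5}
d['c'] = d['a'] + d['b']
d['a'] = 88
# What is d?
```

After line 1: d = {'a': 35, 'b': 5}
After line 2 (d['c'] = 35 + 5): d = {'a': 35, 'b': 5, 'c': 40}
After line 3: d = {'a': 88, 'b': 5, 'c': 40}

{'a': 88, 'b': 5, 'c': 40}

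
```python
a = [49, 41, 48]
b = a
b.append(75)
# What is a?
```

After line 1: a = [49, 41, 48]
After line 2 (b = a is an alias, same object): a = [49, 41, 48], b = [49, 41, 48]
After line 3 (b.append mutates the shared list): a = [49, 41, 48, 75], b = [49, 41, 48, 75]

[49, 41, 48, 75]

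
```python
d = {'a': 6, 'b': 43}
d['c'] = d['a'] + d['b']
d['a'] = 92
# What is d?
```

After line 1: d = {'a': 6, 'b': 43}
After line 2 (d['c'] = 6 + 43): d = {'a': 6, 'b': 43, 'c': 49}
After line 3: d = {'a': 92, 'b': 43, 'c': 49}

{'a': 92, 'b': 43, 'c': 49}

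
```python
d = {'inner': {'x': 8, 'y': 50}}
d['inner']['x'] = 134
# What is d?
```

After line 1: d = {'inner': {'x': 8, 'y': 50}}
After line 2 (inner x overwritten): d = {'inner': {'x': 134, 'y': 50}}

{'inner': {'x': 134, 'y': 50}}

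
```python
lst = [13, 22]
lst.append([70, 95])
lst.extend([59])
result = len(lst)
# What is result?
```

After line 1: lst = [13, 22]
After line 2 (append adds [70, 95] as single element): lst = [13, 22, [70, 95]]
After line 3 (extend unpacks [59], adds 59): lst = [13, 22, [70, 95], 59]
After line 4: result = len(lst) = 4

4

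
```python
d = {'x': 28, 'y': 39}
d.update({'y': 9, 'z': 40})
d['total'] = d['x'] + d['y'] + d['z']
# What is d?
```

After line 1: d = {'x': 28, 'y': 39}
After line 2 (y overwritten, z added): d = {'x': 28, 'y': 9, 'z': 40}
After line 3 (total = 28 + 9 + 40 = 77): d = {'x': 28, 'y': 9, 'z': 40, 'total': 77}

{'x': 28, 'y': 9, 'z': 40, 'total': 77}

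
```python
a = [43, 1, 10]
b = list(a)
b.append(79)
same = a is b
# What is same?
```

After line 1: a = [43, 1, 10]
After line 2 (b = list(a) is a shallow copy, new object): a = [43, 1, 10], b = [43, 1, 10]
After line 3 (append only mutates b): a = [43, 1, 10], b = [43, 1, 10, 79]
After line 4 (same = a is b; different objects -> False): same = False

False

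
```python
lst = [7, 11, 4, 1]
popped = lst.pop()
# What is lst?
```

[7, 11, 4]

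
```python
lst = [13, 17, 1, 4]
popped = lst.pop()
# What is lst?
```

[13, 17, 1]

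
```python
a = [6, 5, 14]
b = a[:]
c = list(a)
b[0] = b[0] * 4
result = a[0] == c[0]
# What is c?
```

After line 1: a = [6, 5, 14]
After line 2 (b = a[:], copy): a = [6, 5, 14], b = [6, 5, 14]
After line 3 (c = list(a) is a copy, new object): c = [6, 5, 14]
After line 4 (b[0] = 6 * 4 = 24; only b mutates (copy)): a = [6, 5, 14], b = [24, 5, 14], c = [6, 5, 14]
After line 5 (a[0] = 6, c[0] = 6; result = True)

[6, 5, 14]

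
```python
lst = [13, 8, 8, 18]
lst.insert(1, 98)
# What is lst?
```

[13, 98, 8, 8, 18]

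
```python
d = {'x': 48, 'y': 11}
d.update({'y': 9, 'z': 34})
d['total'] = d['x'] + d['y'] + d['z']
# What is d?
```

After line 1: d = {'x': 48, 'y': 11}
After line 2 (y overwritten, z added): d = {'x': 48, 'y': 9, 'z': 34}
After line 3 (total = 48 + 9 + 34 = 91): d = {'x': 48, 'y': 9, 'z': 34, 'total': 91}

{'x': 48, 'y': 9, 'z': 34, 'total': 91}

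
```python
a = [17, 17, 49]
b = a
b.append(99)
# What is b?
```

After line 1: a = [17, 17, 49]
After line 2 (b = a is an alias, same object): a = [17, 17, 49], b = [17, 17, 49]
After line 3 (b.append mutates the shared list): a = [17, 17, 49, 99], b = [17, 17, 49, 99]

[17, 17, 49, 99]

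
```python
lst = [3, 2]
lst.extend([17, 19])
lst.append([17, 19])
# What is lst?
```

After line 1: lst = [3, 2]
After line 2 (extend unpacks [17, 19]): lst = [3, 2, 17, 19]
After line 3 (append adds [17, 19] as single element): lst = [3, 2, 17, 19, [17, 19]]

[3, 2, 17, 19, [17, 19]]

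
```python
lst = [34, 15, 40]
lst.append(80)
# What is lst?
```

[34, 15, 40, 80]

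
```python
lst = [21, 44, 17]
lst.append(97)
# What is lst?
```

[21, 44, 17, 97]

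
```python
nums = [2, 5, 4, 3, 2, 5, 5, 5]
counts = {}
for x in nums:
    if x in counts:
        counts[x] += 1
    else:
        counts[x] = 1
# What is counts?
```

Initial: counts = {}, nums = [2, 5, 4, 3, 2, 5, 5, 5]
See 2: counts = {2: 1}
See 5: counts = {2: 1, 5: 1}
See 4: counts = {2: 1, 5: 1, 4: 1}
See 3: counts = {2: 1, 5: 1, 4: 1, 3: 1}
See 2: counts = {2: 2, 5: 1, 4: 1, 3: 1}
See 5: counts = {2: 2, 5: 2, 4: 1, 3: 1}
See 5: counts = {2: 2, 5: 3, 4: 1, 3: 1}
See 5: counts = {2: 2, 5: 4, 4: 1, 3: 1}

{2: 2, 5: 4, 4: 1, 3: 1}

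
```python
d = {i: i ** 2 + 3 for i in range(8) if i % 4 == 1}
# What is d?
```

{1: 4, 5: 28}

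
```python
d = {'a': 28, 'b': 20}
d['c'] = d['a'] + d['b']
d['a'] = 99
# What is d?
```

After line 1: d = {'a': 28, 'b': 20}
After line 2 (d['c'] = 28 + 20): d = {'a': 28, 'b': 20, 'c': 48}
After line 3: d = {'a': 99, 'b': 20, 'c': 48}

{'a': 99, 'b': 20, 'c': 48}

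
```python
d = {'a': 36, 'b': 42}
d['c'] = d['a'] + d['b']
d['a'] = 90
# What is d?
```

After line 1: d = {'a': 36, 'b': 42}
After line 2 (d['c'] = 36 + 42): d = {'a': 36, 'b': 42, 'c': 78}
After line 3: d = {'a': 90, 'b': 42, 'c': 78}

{'a': 90, 'b': 42, 'c': 78}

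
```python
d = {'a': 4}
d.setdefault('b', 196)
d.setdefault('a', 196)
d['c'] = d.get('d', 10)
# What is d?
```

After line 1: d = {'a': 4}
After line 2 (setdefault adds 'b'=196): d = {'a': 4, 'b': 196}
After line 3 (setdefault 'a' no-op, already exists): d = {'a': 4, 'b': 196}
After line 4 (get('d', 10) returns default since 'd' not in d): d = {'a': 4, 'b': 196, 'c': 10}

{'a': 4, 'b': 196, 'c': 10}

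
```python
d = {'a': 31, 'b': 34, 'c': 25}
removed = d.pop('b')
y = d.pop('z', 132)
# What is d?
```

After line 1: d = {'a': 31, 'b': 34, 'c': 25}
After line 2 (pop 'b' returns 34): d = {'a': 31, 'c': 25}, removed = 34
After line 3 (pop 'z' missing, returns default 132): d = {'a': 31, 'c': 25}, y = 132

{'a': 31, 'c': 25}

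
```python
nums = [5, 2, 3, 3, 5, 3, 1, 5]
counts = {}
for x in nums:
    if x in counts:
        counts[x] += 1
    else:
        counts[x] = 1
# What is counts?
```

Initial: counts = {}, nums = [5, 2, 3, 3, 5, 3, 1, 5]
See 5: counts = {5: 1}
See 2: counts = {5: 1, 2: 1}
See 3: counts = {5: 1, 2: 1, 3: 1}
See 3: counts = {5: 1, 2: 1, 3: 2}
See 5: counts = {5: 2, 2: 1, 3: 2}
See 3: counts = {5: 2, 2: 1, 3: 3}
See 1: counts = {5: 2, 2: 1, 3: 3, 1: 1}
See 5: counts = {5: 3, 2: 1, 3: 3, 1: 1}

{5: 3, 2: 1, 3: 3, 1: 1}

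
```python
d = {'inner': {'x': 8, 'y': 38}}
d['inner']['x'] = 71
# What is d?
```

After line 1: d = {'inner': {'x': 8, 'y': 38}}
After line 2 (inner x overwritten): d = {'inner': {'x': 71, 'y': 38}}

{'inner': {'x': 71, 'y': 38}}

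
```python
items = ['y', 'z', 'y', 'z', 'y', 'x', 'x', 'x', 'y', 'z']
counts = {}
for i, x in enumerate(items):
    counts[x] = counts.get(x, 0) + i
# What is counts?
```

Initial: counts = {}, items = ['y', 'z', 'y', 'z', 'y', 'x', 'x', 'x', 'y', 'z']
i=0, x='y': counts = {'y': 0}
i=1, x='z': counts = {'y': 0, 'z': 1}
i=2, x='y': counts = {'y': 2, 'z': 1}
i=3, x='z': counts = {'y': 2, 'z': 4}
i=4, x='y': counts = {'y': 6, 'z': 4}
i=5, x='x': counts = {'y': 6, 'z': 4, 'x': 5}
i=6, x='x': counts = {'y': 6, 'z': 4, 'x': 11}
i=7, x='x': counts = {'y': 6, 'z': 4, 'x': 18}
i=8, x='y': counts = {'y': 14, 'z': 4, 'x': 18}
i=9, x='z': counts = {'y': 14, 'z': 13, 'x': 18}

{'y': 14, 'z': 13, 'x': 18}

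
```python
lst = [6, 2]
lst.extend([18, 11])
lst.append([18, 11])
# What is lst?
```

After line 1: lst = [6, 2]
After line 2 (extend unpacks [18, 11]): lst = [6, 2, 18, 11]
After line 3 (append adds [18, 11] as single element): lst = [6, 2, 18, 11, [18, 11]]

[6, 2, 18, 11, [18, 11]]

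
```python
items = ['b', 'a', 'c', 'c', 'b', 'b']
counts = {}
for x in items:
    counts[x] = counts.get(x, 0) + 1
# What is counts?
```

Initial: counts = {}, items = ['b', 'a', 'c', 'c', 'b', 'b']
See 'b': counts = {'b': 1}
See 'a': counts = {'b': 1, 'a': 1}
See 'c': counts = {'b': 1, 'a': 1, 'c': 1}
See 'c': counts = {'b': 1, 'a': 1, 'c': 2}
See 'b': counts = {'b': 2, 'a': 1, 'c': 2}
See 'b': counts = {'b': 3, 'a': 1, 'c': 2}

{'b': 3, 'a': 1, 'c': 2}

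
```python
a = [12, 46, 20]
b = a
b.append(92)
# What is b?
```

After line 1: a = [12, 46, 20]
After line 2 (b = a is an alias, same object): a = [12, 46, 20], b = [12, 46, 20]
After line 3 (b.append mutates the shared list): a = [12, 46, 20, 92], b = [12, 46, 20, 92]

[12, 46, 20, 92]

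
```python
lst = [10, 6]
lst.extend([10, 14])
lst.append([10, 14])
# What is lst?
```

After line 1: lst = [10, 6]
After line 2 (extend unpacks [10, 14]): lst = [10, 6, 10, 14]
After line 3 (append adds [10, 14] as single element): lst = [10, 6, 10, 14, [10, 14]]

[10, 6, 10, 14, [10, 14]]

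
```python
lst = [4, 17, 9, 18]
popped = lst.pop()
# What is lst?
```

[4, 17, 9]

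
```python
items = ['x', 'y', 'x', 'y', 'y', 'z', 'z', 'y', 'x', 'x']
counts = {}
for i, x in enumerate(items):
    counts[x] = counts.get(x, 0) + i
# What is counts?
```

Initial: counts = {}, items = ['x', 'y', 'x', 'y', 'y', 'z', 'z', 'y', 'x', 'x']
i=0, x='x': counts = {'x': 0}
i=1, x='y': counts = {'x': 0, 'y': 1}
i=2, x='x': counts = {'x': 2, 'y': 1}
i=3, x='y': counts = {'x': 2, 'y': 4}
i=4, x='y': counts = {'x': 2, 'y': 8}
i=5, x='z': counts = {'x': 2, 'y': 8, 'z': 5}
i=6, x='z': counts = {'x': 2, 'y': 8, 'z': 11}
i=7, x='y': counts = {'x': 2, 'y': 15, 'z': 11}
i=8, x='x': counts = {'x': 10, 'y': 15, 'z': 11}
i=9, x='x': counts = {'x': 19, 'y': 15, 'z': 11}

{'x': 19, 'y': 15, 'z': 11}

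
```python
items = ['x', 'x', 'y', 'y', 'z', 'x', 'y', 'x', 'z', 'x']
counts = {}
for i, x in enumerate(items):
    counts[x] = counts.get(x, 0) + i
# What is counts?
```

Initial: counts = {}, items = ['x', 'x', 'y', 'y', 'z', 'x', 'y', 'x', 'z', 'x']
i=0, x='x': counts = {'x': 0}
i=1, x='x': counts = {'x': 1}
i=2, x='y': counts = {'x': 1, 'y': 2}
i=3, x='y': counts = {'x': 1, 'y': 5}
i=4, x='z': counts = {'x': 1, 'y': 5, 'z': 4}
i=5, x='x': counts = {'x': 6, 'y': 5, 'z': 4}
i=6, x='y': counts = {'x': 6, 'y': 11, 'z': 4}
i=7, x='x': counts = {'x': 13, 'y': 11, 'z': 4}
i=8, x='z': counts = {'x': 13, 'y': 11, 'z': 12}
i=9, x='x': counts = {'x': 22, 'y': 11, 'z': 12}

{'x': 22, 'y': 11, 'z': 12}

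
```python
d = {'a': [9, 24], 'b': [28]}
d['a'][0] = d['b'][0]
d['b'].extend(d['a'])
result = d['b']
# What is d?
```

After line 1: d = {'a': [9, 24], 'b': [28]}
After line 2 (a[0] = b[0] = 28): d = {'a': [28, 24], 'b': [28]}
After line 3 (b.extend(a) appends [28, 24]): d = {'a': [28, 24], 'b': [28, 28, 24]}
After line 4: result = d['b'] = [28, 28, 24]

{'a': [28, 24], 'b': [28, 28, 24]}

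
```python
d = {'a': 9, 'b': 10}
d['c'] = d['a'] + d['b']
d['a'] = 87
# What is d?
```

After line 1: d = {'a': 9, 'b': 10}
After line 2 (d['c'] = 9 + 10): d = {'a': 9, 'b': 10, 'c': 19}
After line 3: d = {'a': 87, 'b': 10, 'c': 19}

{'a': 87, 'b': 10, 'c': 19}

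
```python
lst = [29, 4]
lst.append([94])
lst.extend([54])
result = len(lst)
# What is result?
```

After line 1: lst = [29, 4]
After line 2 (append adds [94] as single element): lst = [29, 4, [94]]
After line 3 (extend unpacks [54], adds 54): lst = [29, 4, [94], 54]
After line 4: result = len(lst) = 4

4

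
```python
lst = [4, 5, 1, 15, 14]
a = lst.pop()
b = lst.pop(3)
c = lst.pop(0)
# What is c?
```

After line 1: lst = [4, 5, 1, 15, 14]
After line 2 (pop() -> a = 14): lst = [4, 5, 1, 15]
After line 3 (pop(3) -> b = 15): lst = [4, 5, 1]
After line 4 (pop(0) -> c = 4): lst = [5, 1]

4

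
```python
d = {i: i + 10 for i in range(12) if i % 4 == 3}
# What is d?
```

{3: 13, 7: 17, 11: 21}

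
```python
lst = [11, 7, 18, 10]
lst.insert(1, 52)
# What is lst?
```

[11, 52, 7, 18, 10]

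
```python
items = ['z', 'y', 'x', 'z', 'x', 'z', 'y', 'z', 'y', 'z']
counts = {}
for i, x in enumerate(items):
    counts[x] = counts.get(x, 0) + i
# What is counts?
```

Initial: counts = {}, items = ['z', 'y', 'x', 'z', 'x', 'z', 'y', 'z', 'y', 'z']
i=0, x='z': counts = {'z': 0}
i=1, x='y': counts = {'z': 0, 'y': 1}
i=2, x='x': counts = {'z': 0, 'y': 1, 'x': 2}
i=3, x='z': counts = {'z': 3, 'y': 1, 'x': 2}
i=4, x='x': counts = {'z': 3, 'y': 1, 'x': 6}
i=5, x='z': counts = {'z': 8, 'y': 1, 'x': 6}
i=6, x='y': counts = {'z': 8, 'y': 7, 'x': 6}
i=7, x='z': counts = {'z': 15, 'y': 7, 'x': 6}
i=8, x='y': counts = {'z': 15, 'y': 15, 'x': 6}
i=9, x='z': counts = {'z': 24, 'y': 15, 'x': 6}

{'z': 24, 'y': 15, 'x': 6}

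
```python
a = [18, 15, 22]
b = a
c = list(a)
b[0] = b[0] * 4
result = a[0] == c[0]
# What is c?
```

After line 1: a = [18, 15, 22]
After line 2 (b = a, alias): a = [18, 15, 22], b = [18, 15, 22]
After line 3 (c = list(a) is a copy, new object): c = [18, 15, 22]
After line 4 (b[0] = 18 * 4 = 72; mutates shared a/b): a = b = [72, 15, 22], c = [18, 15, 22]
After line 5 (a[0] = 72, c[0] = 18; result = False)

[18, 15, 22]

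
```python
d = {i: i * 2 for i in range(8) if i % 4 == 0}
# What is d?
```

{0: 0, 4: 8}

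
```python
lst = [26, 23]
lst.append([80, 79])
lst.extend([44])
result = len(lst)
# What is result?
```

After line 1: lst = [26, 23]
After line 2 (append adds [80, 79] as single element): lst = [26, 23, [80, 79]]
After line 3 (extend unpacks [44], adds 44): lst = [26, 23, [80, 79], 44]
After line 4: result = len(lst) = 4

4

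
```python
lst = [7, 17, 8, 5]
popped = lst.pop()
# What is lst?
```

[7, 17, 8]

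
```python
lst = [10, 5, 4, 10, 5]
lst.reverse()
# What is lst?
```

[5, 10, 4, 5, 10]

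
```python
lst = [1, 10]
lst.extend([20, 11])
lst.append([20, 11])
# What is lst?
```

After line 1: lst = [1, 10]
After line 2 (extend unpacks [20, 11]): lst = [1, 10, 20, 11]
After line 3 (append adds [20, 11] as single element): lst = [1, 10, 20, 11, [20, 11]]

[1, 10, 20, 11, [20, 11]]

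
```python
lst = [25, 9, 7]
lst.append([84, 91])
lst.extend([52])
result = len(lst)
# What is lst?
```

After line 1: lst = [25, 9, 7]
After line 2 (append adds [84, 91] as single element): lst = [25, 9, 7, [84, 91]]
After line 3 (extend unpacks [52], adds 52): lst = [25, 9, 7, [84, 91], 52]
After line 4: result = len(lst) = 5

[25, 9, 7, [84, 91], 52]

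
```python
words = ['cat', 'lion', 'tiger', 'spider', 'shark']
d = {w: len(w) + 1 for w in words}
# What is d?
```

{'cat': 4, 'lion': 5, 'tiger': 6, 'spider': 7, 'shark': 6}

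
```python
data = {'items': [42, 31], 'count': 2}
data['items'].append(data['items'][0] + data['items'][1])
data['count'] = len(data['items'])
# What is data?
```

After line 1: data = {'items': [42, 31], 'count': 2}
After line 2 (append 42 + 31 = 73): data = {'items': [42, 31, 73], 'count': 2}
After line 3 (count = len(items) = 3): data = {'items': [42, 31, 73], 'count': 3}

{'items': [42, 31, 73], 'count': 3}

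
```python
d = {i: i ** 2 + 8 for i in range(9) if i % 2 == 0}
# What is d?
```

{0: 8, 2: 12, 4: 24, 6: 44, 8: 72}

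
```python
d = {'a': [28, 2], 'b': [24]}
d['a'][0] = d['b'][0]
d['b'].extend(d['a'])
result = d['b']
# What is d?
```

After line 1: d = {'a': [28, 2], 'b': [24]}
After line 2 (a[0] = b[0] = 24): d = {'a': [24, 2], 'b': [24]}
After line 3 (b.extend(a) appends [24, 2]): d = {'a': [24, 2], 'b': [24, 24, 2]}
After line 4: result = d['b'] = [24, 24, 2]

{'a': [24, 2], 'b': [24, 24, 2]}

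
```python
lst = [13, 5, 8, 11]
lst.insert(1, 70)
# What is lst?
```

[13, 70, 5, 8, 11]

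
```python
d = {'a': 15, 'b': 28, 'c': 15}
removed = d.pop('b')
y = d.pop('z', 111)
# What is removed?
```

After line 1: d = {'a': 15, 'b': 28, 'c': 15}
After line 2 (pop 'b' returns 28): d = {'a': 15, 'c': 15}, removed = 28
After line 3 (pop 'z' missing, returns default 111): d = {'a': 15, 'c': 15}, y = 111

28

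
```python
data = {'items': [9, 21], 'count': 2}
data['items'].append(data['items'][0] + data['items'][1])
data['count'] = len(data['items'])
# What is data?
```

After line 1: data = {'items': [9, 21], 'count': 2}
After line 2 (append 9 + 21 = 30): data = {'items': [9, 21, 30], 'count': 2}
After line 3 (count = len(items) = 3): data = {'items': [9, 21, 30], 'count': 3}

{'items': [9, 21, 30], 'count': 3}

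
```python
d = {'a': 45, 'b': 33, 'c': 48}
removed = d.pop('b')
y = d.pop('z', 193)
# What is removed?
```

After line 1: d = {'a': 45, 'b': 33, 'c': 48}
After line 2 (pop 'b' returns 33): d = {'a': 45, 'c': 48}, removed = 33
After line 3 (pop 'z' missing, returns default 193): d = {'a': 45, 'c': 48}, y = 193

33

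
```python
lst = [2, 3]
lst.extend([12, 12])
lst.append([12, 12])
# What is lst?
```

After line 1: lst = [2, 3]
After line 2 (extend unpacks [12, 12]): lst = [2, 3, 12, 12]
After line 3 (append adds [12, 12] as single element): lst = [2, 3, 12, 12, [12, 12]]

[2, 3, 12, 12, [12, 12]]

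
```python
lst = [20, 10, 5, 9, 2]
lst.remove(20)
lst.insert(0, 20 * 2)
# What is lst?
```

After line 1: lst = [20, 10, 5, 9, 2]
After line 2 (remove first 20): lst = [10, 5, 9, 2]
After line 3 (insert 40 at index 0): lst = [40, 10, 5, 9, 2]

[40, 10, 5, 9, 2]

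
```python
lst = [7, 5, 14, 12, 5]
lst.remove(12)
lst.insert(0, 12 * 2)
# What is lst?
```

After line 1: lst = [7, 5, 14, 12, 5]
After line 2 (remove first 12): lst = [7, 5, 14, 5]
After line 3 (insert 24 at index 0): lst = [24, 7, 5, 14, 5]

[24, 7, 5, 14, 5]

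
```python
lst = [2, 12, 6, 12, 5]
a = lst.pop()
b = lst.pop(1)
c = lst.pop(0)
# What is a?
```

After line 1: lst = [2, 12, 6, 12, 5]
After line 2 (pop() -> a = 5): lst = [2, 12, 6, 12]
After line 3 (pop(1) -> b = 12): lst = [2, 6, 12]
After line 4 (pop(0) -> c = 2): lst = [6, 12]

5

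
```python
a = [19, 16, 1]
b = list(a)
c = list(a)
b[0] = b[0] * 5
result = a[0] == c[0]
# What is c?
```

After line 1: a = [19, 16, 1]
After line 2 (b = list(a), copy): a = [19, 16, 1], b = [19, 16, 1]
After line 3 (c = list(a) is a copy, new object): c = [19, 16, 1]
After line 4 (b[0] = 19 * 5 = 95; only b mutates (copy)): a = [19, 16, 1], b = [95, 16, 1], c = [19, 16, 1]
After line 5 (a[0] = 19, c[0] = 19; result = True)

[19, 16, 1]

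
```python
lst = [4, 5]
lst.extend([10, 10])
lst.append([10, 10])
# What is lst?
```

After line 1: lst = [4, 5]
After line 2 (extend unpacks [10, 10]): lst = [4, 5, 10, 10]
After line 3 (append adds [10, 10] as single element): lst = [4, 5, 10, 10, [10, 10]]

[4, 5, 10, 10, [10, 10]]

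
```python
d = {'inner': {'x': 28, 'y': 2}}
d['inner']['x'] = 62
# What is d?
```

After line 1: d = {'inner': {'x': 28, 'y': 2}}
After line 2 (inner x overwritten): d = {'inner': {'x': 62, 'y': 2}}

{'inner': {'x': 62, 'y': 2}}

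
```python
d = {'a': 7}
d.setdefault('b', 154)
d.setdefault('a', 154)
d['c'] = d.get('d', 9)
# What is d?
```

After line 1: d = {'a': 7}
After line 2 (setdefault adds 'b'=154): d = {'a': 7, 'b': 154}
After line 3 (setdefault 'a' no-op, already exists): d = {'a': 7, 'b': 154}
After line 4 (get('d', 9) returns default since 'd' not in d): d = {'a': 7, 'b': 154, 'c': 9}

{'a': 7, 'b': 154, 'c': 9}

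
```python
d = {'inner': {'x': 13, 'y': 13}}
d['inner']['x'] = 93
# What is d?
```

After line 1: d = {'inner': {'x': 13, 'y': 13}}
After line 2 (inner x overwritten): d = {'inner': {'x': 93, 'y': 13}}

{'inner': {'x': 93, 'y': 13}}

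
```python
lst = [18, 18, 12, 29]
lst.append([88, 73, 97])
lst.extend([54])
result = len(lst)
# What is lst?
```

After line 1: lst = [18, 18, 12, 29]
After line 2 (append adds [88, 73, 97] as single element): lst = [18, 18, 12, 29, [88, 73, 97]]
After line 3 (extend unpacks [54], adds 54): lst = [18, 18, 12, 29, [88, 73, 97], 54]
After line 4: result = len(lst) = 6

[18, 18, 12, 29, [88, 73, 97], 54]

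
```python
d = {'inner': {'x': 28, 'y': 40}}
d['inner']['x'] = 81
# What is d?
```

After line 1: d = {'inner': {'x': 28, 'y': 40}}
After line 2 (inner x overwritten): d = {'inner': {'x': 81, 'y': 40}}

{'inner': {'x': 81, 'y': 40}}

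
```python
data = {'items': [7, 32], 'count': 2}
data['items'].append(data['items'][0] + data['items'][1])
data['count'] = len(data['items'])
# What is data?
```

After line 1: data = {'items': [7, 32], 'count': 2}
After line 2 (append 7 + 32 = 39): data = {'items': [7, 32, 39], 'count': 2}
After line 3 (count = len(items) = 3): data = {'items': [7, 32, 39], 'count': 3}

{'items': [7, 32, 39], 'count': 3}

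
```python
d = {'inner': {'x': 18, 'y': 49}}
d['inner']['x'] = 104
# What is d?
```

After line 1: d = {'inner': {'x': 18, 'y': 49}}
After line 2 (inner x overwritten): d = {'inner': {'x': 104, 'y': 49}}

{'inner': {'x': 104, 'y': 49}}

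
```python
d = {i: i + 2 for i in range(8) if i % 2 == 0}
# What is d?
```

{0: 2, 2: 4, 4: 6, 6: 8}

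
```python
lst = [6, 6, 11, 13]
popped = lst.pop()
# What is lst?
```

[6, 6, 11]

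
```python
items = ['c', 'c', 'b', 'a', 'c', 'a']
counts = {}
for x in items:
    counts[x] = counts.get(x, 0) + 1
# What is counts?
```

Initial: counts = {}, items = ['c', 'c', 'b', 'a', 'c', 'a']
See 'c': counts = {'c': 1}
See 'c': counts = {'c': 2}
See 'b': counts = {'c': 2, 'b': 1}
See 'a': counts = {'c': 2, 'b': 1, 'a': 1}
See 'c': counts = {'c': 3, 'b': 1, 'a': 1}
See 'a': counts = {'c': 3, 'b': 1, 'a': 2}

{'c': 3, 'b': 1, 'a': 2}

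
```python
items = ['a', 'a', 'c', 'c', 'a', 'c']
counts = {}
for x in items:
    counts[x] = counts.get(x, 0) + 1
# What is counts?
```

Initial: counts = {}, items = ['a', 'a', 'c', 'c', 'a', 'c']
See 'a': counts = {'a': 1}
See 'a': counts = {'a': 2}
See 'c': counts = {'a': 2, 'c': 1}
See 'c': counts = {'a': 2, 'c': 2}
See 'a': counts = {'a': 3, 'c': 2}
See 'c': counts = {'a': 3, 'c': 3}

{'a': 3, 'c': 3}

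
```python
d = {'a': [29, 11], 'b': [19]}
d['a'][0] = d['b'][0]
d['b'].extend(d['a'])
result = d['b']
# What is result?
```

After line 1: d = {'a': [29, 11], 'b': [19]}
After line 2 (a[0] = b[0] = 19): d = {'a': [19, 11], 'b': [19]}
After line 3 (b.extend(a) appends [19, 11]): d = {'a': [19, 11], 'b': [19, 19, 11]}
After line 4: result = d['b'] = [19, 19, 11]

[19, 19, 11]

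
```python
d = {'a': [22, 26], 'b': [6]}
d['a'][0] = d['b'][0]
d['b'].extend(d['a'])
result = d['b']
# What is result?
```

After line 1: d = {'a': [22, 26], 'b': [6]}
After line 2 (a[0] = b[0] = 6): d = {'a': [6, 26], 'b': [6]}
After line 3 (b.extend(a) appends [6, 26]): d = {'a': [6, 26], 'b': [6, 6, 26]}
After line 4: result = d['b'] = [6, 6, 26]

[6, 6, 26]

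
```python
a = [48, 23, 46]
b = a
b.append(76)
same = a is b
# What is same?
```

After line 1: a = [48, 23, 46]
After line 2 (b = a is an alias, same object): a = [48, 23, 46], b = [48, 23, 46]
After line 3 (b.append mutates the shared list): a = [48, 23, 46, 76], b = [48, 23, 46, 76]
After line 4 (same = a is b; same object -> True): same = True

True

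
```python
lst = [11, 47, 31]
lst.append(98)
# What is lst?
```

[11, 47, 31, 98]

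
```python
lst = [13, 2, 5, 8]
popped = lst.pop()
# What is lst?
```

[13, 2, 5]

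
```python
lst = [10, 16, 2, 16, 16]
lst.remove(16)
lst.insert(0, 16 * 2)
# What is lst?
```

After line 1: lst = [10, 16, 2, 16, 16]
After line 2 (remove first 16): lst = [10, 2, 16, 16]
After line 3 (insert 32 at index 0): lst = [32, 10, 2, 16, 16]

[32, 10, 2, 16, 16]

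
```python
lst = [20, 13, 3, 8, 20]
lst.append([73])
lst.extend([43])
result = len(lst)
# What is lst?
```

After line 1: lst = [20, 13, 3, 8, 20]
After line 2 (append adds [73] as single element): lst = [20, 13, 3, 8, 20, [73]]
After line 3 (extend unpacks [43], adds 43): lst = [20, 13, 3, 8, 20, [73], 43]
After line 4: result = len(lst) = 7

[20, 13, 3, 8, 20, [73], 43]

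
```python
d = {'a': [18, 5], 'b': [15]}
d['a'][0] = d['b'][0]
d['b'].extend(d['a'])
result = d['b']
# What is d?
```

After line 1: d = {'a': [18, 5], 'b': [15]}
After line 2 (a[0] = b[0] = 15): d = {'a': [15, 5], 'b': [15]}
After line 3 (b.extend(a) appends [15, 5]): d = {'a': [15, 5], 'b': [15, 15, 5]}
After line 4: result = d['b'] = [15, 15, 5]

{'a': [15, 5], 'b': [15, 15, 5]}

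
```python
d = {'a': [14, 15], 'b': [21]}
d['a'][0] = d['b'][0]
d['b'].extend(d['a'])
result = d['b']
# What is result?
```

After line 1: d = {'a': [14, 15], 'b': [21]}
After line 2 (a[0] = b[0] = 21): d = {'a': [21, 15], 'b': [21]}
After line 3 (b.extend(a) appends [21, 15]): d = {'a': [21, 15], 'b': [21, 21, 15]}
After line 4: result = d['b'] = [21, 21, 15]

[21, 21, 15]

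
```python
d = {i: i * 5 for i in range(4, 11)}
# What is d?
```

{4: 20, 5: 25, 6: 30, 7: 35, 8: 40, 9: 45, 10: 50}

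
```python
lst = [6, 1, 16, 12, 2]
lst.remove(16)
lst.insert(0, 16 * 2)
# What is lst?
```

After line 1: lst = [6, 1, 16, 12, 2]
After line 2 (remove first 16): lst = [6, 1, 12, 2]
After line 3 (insert 32 at index 0): lst = [32, 6, 1, 12, 2]

[32, 6, 1, 12, 2]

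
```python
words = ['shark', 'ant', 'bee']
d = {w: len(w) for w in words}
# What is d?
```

{'shark': 5, 'ant': 3, 'bee': 3}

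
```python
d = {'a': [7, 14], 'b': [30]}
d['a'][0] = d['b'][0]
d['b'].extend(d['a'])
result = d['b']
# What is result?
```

After line 1: d = {'a': [7, 14], 'b': [30]}
After line 2 (a[0] = b[0] = 30): d = {'a': [30, 14], 'b': [30]}
After line 3 (b.extend(a) appends [30, 14]): d = {'a': [30, 14], 'b': [30, 30, 14]}
After line 4: result = d['b'] = [30, 30, 14]

[30, 30, 14]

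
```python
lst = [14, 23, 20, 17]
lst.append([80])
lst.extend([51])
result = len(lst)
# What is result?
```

After line 1: lst = [14, 23, 20, 17]
After line 2 (append adds [80] as single element): lst = [14, 23, 20, 17, [80]]
After line 3 (extend unpacks [51], adds 51): lst = [14, 23, 20, 17, [80], 51]
After line 4: result = len(lst) = 6

6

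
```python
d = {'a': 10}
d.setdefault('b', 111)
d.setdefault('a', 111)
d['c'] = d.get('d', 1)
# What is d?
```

After line 1: d = {'a': 10}
After line 2 (setdefault adds 'b'=111): d = {'a': 10, 'b': 111}
After line 3 (setdefault 'a' no-op, already exists): d = {'a': 10, 'b': 111}
After line 4 (get('d', 1) returns default since 'd' not in d): d = {'a': 10, 'b': 111, 'c': 1}

{'a': 10, 'b': 111, 'c': 1}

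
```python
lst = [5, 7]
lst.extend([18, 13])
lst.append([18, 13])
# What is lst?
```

After line 1: lst = [5, 7]
After line 2 (extend unpacks [18, 13]): lst = [5, 7, 18, 13]
After line 3 (append adds [18, 13] as single element): lst = [5, 7, 18, 13, [18, 13]]

[5, 7, 18, 13, [18, 13]]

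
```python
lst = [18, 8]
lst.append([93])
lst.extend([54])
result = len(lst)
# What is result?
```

After line 1: lst = [18, 8]
After line 2 (append adds [93] as single element): lst = [18, 8, [93]]
After line 3 (extend unpacks [54], adds 54): lst = [18, 8, [93], 54]
After line 4: result = len(lst) = 4

4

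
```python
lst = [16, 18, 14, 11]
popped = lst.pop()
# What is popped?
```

11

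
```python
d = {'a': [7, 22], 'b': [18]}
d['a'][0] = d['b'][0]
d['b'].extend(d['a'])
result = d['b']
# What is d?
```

After line 1: d = {'a': [7, 22], 'b': [18]}
After line 2 (a[0] = b[0] = 18): d = {'a': [18, 22], 'b': [18]}
After line 3 (b.extend(a) appends [18, 22]): d = {'a': [18, 22], 'b': [18, 18, 22]}
After line 4: result = d['b'] = [18, 18, 22]

{'a': [18, 22], 'b': [18, 18, 22]}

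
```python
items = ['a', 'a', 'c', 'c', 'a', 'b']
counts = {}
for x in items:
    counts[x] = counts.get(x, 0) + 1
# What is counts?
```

Initial: counts = {}, items = ['a', 'a', 'c', 'c', 'a', 'b']
See 'a': counts = {'a': 1}
See 'a': counts = {'a': 2}
See 'c': counts = {'a': 2, 'c': 1}
See 'c': counts = {'a': 2, 'c': 2}
See 'a': counts = {'a': 3, 'c': 2}
See 'b': counts = {'a': 3, 'c': 2, 'b': 1}

{'a': 3, 'c': 2, 'b': 1}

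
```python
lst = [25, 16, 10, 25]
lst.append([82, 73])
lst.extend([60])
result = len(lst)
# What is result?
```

After line 1: lst = [25, 16, 10, 25]
After line 2 (append adds [82, 73] as single element): lst = [25, 16, 10, 25, [82, 73]]
After line 3 (extend unpacks [60], adds 60): lst = [25, 16, 10, 25, [82, 73], 60]
After line 4: result = len(lst) = 6

6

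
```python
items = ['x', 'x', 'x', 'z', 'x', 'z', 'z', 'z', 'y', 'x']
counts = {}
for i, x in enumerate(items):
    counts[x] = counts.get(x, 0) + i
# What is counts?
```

Initial: counts = {}, items = ['x', 'x', 'x', 'z', 'x', 'z', 'z', 'z', 'y', 'x']
i=0, x='x': counts = {'x': 0}
i=1, x='x': counts = {'x': 1}
i=2, x='x': counts = {'x': 3}
i=3, x='z': counts = {'x': 3, 'z': 3}
i=4, x='x': counts = {'x': 7, 'z': 3}
i=5, x='z': counts = {'x': 7, 'z': 8}
i=6, x='z': counts = {'x': 7, 'z': 14}
i=7, x='z': counts = {'x': 7, 'z': 21}
i=8, x='y': counts = {'x': 7, 'z': 21, 'y': 8}
i=9, x='x': counts = {'x': 16, 'z': 21, 'y': 8}

{'x': 16, 'z': 21, 'y': 8}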